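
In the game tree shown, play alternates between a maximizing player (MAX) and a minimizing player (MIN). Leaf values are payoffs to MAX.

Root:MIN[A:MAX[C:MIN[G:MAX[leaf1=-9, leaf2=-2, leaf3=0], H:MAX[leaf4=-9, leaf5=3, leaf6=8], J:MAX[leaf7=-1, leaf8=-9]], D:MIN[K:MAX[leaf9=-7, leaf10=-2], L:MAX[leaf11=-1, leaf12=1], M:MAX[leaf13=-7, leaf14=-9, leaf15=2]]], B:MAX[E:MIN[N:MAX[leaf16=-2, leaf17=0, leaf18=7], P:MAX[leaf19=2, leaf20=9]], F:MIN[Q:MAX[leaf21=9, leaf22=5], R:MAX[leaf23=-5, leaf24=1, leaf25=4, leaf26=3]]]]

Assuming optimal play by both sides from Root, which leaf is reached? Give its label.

leaf7

G (MAX): max(-9, -2, 0) = 0
H (MAX): max(-9, 3, 8) = 8
J (MAX): max(-1, -9) = -1
C (MIN): min(0, 8, -1) = -1
K (MAX): max(-7, -2) = -2
L (MAX): max(-1, 1) = 1
M (MAX): max(-7, -9, 2) = 2
D (MIN): min(-2, 1, 2) = -2
A (MAX): max(-1, -2) = -1
N (MAX): max(-2, 0, 7) = 7
P (MAX): max(2, 9) = 9
E (MIN): min(7, 9) = 7
Q (MAX): max(9, 5) = 9
R (MAX): max(-5, 1, 4, 3) = 4
F (MIN): min(9, 4) = 4
B (MAX): max(7, 4) = 7
Root (MIN): min(-1, 7) = -1
At Root, MIN picks A (lowest: -1).
At A, MAX picks C (highest: -1).
At C, MIN picks J (lowest: -1).
At J, MAX picks leaf7 (highest: -1).
Terminal value -1.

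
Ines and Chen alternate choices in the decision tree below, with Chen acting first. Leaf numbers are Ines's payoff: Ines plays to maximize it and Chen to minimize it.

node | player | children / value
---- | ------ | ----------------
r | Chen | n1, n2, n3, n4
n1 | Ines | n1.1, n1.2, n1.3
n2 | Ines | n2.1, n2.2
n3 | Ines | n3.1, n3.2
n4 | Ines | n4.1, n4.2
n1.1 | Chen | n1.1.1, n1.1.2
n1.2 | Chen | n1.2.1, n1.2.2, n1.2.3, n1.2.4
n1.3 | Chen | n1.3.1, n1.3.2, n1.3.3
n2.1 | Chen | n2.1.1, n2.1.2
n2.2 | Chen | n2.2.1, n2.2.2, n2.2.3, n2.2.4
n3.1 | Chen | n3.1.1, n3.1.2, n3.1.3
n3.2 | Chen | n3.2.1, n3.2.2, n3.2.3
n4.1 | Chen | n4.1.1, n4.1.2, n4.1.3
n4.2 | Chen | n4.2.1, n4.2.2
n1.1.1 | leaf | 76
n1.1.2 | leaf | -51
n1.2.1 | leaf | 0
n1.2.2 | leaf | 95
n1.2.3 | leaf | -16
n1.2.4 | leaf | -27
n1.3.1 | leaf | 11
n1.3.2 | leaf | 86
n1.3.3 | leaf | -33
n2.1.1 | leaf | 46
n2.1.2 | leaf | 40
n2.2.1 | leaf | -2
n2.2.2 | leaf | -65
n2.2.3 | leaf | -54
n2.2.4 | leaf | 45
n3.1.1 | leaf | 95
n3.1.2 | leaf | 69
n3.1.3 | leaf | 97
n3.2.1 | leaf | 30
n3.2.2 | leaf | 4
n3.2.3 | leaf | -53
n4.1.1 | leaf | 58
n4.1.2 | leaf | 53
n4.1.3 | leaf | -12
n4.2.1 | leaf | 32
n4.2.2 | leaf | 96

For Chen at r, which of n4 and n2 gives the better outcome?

n4.1 (Chen): min(58, 53, -12) = -12
n4.2 (Chen): min(32, 96) = 32
n4 (Ines): max(-12, 32) = 32
n2.1 (Chen): min(46, 40) = 40
n2.2 (Chen): min(-2, -65, -54, 45) = -65
n2 (Ines): max(40, -65) = 40
Chen prefers the lower value; n4=32, n2=40. n4 is better since 32 < 40.

n4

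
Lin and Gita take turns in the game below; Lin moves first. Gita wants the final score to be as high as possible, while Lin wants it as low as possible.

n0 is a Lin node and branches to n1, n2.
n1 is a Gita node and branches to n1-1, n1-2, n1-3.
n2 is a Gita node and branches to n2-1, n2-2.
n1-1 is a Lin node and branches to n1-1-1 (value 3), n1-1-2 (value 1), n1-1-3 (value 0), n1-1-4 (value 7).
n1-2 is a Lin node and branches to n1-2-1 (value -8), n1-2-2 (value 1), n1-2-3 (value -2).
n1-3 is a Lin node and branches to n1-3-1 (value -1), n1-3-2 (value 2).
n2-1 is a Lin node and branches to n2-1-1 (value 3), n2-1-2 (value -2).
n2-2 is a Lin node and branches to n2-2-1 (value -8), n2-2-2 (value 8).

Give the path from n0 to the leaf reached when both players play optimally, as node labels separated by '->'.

n1-1 (Lin): min(3, 1, 0, 7) = 0
n1-2 (Lin): min(-8, 1, -2) = -8
n1-3 (Lin): min(-1, 2) = -1
n1 (Gita): max(0, -8, -1) = 0
n2-1 (Lin): min(3, -2) = -2
n2-2 (Lin): min(-8, 8) = -8
n2 (Gita): max(-2, -8) = -2
n0 (Lin): min(0, -2) = -2
At n0, Lin picks n2 (lowest: -2).
At n2, Gita picks n2-1 (highest: -2).
At n2-1, Lin picks n2-1-2 (lowest: -2).
Terminal value -2.

n0 -> n2 -> n2-1 -> n2-1-2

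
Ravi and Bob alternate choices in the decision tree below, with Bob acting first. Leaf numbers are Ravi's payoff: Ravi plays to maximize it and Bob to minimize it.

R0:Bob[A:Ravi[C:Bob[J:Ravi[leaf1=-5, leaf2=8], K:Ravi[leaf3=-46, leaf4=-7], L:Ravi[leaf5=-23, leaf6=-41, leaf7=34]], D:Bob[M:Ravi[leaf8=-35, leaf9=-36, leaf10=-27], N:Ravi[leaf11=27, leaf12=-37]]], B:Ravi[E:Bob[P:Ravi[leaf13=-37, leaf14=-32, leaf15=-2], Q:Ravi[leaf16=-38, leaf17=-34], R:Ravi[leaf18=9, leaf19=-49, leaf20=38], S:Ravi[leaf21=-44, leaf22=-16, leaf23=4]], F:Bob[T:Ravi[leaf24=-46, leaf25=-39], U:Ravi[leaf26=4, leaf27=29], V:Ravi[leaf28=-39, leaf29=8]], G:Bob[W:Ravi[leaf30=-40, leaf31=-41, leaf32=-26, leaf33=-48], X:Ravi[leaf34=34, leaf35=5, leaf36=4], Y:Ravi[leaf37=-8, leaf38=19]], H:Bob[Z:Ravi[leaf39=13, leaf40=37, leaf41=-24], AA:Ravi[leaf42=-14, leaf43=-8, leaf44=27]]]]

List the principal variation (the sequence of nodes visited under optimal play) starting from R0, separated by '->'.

J (Ravi): max(-5, 8) = 8
K (Ravi): max(-46, -7) = -7
L (Ravi): max(-23, -41, 34) = 34
C (Bob): min(8, -7, 34) = -7
M (Ravi): max(-35, -36, -27) = -27
N (Ravi): max(27, -37) = 27
D (Bob): min(-27, 27) = -27
A (Ravi): max(-7, -27) = -7
P (Ravi): max(-37, -32, -2) = -2
Q (Ravi): max(-38, -34) = -34
R (Ravi): max(9, -49, 38) = 38
S (Ravi): max(-44, -16, 4) = 4
E (Bob): min(-2, -34, 38, 4) = -34
T (Ravi): max(-46, -39) = -39
U (Ravi): max(4, 29) = 29
V (Ravi): max(-39, 8) = 8
F (Bob): min(-39, 29, 8) = -39
W (Ravi): max(-40, -41, -26, -48) = -26
X (Ravi): max(34, 5, 4) = 34
Y (Ravi): max(-8, 19) = 19
G (Bob): min(-26, 34, 19) = -26
Z (Ravi): max(13, 37, -24) = 37
AA (Ravi): max(-14, -8, 27) = 27
H (Bob): min(37, 27) = 27
B (Ravi): max(-34, -39, -26, 27) = 27
R0 (Bob): min(-7, 27) = -7
At R0, Bob picks A (lowest: -7).
At A, Ravi picks C (highest: -7).
At C, Bob picks K (lowest: -7).
At K, Ravi picks leaf4 (highest: -7).
Terminal value -7.

R0 -> A -> C -> K -> leaf4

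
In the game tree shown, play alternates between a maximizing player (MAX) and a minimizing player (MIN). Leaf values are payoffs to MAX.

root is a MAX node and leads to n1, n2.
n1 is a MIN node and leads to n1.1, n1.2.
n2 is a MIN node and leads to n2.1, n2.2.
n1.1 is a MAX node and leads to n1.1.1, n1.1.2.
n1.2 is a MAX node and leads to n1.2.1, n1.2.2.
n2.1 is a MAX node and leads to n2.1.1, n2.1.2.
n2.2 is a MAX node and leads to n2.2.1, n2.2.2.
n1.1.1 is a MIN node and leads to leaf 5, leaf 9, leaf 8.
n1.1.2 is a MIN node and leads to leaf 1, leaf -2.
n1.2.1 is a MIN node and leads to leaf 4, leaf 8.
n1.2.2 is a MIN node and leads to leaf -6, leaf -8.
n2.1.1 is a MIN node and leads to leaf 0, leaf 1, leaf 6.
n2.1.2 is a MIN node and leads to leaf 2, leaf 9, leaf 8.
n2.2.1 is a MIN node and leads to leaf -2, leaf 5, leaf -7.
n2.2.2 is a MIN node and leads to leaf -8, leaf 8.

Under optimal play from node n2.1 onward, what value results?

n2.1.1 (MIN): min(0, 1, 6) = 0
n2.1.2 (MIN): min(2, 9, 8) = 2
n2.1 (MAX): max(0, 2) = 2

2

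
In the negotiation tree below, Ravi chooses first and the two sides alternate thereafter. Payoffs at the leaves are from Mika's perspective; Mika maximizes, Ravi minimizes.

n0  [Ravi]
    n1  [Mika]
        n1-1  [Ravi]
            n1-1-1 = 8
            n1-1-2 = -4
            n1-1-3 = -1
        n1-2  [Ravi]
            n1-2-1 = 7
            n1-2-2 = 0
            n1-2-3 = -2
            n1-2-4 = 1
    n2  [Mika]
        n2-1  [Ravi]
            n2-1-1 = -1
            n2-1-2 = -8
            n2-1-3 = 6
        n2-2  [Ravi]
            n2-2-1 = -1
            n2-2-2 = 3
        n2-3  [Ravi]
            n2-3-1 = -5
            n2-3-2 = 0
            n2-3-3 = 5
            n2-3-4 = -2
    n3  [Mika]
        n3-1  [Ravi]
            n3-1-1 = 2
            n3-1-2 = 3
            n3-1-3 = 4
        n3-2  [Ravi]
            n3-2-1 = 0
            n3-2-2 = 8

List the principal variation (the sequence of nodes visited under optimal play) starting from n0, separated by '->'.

n0 -> n1 -> n1-2 -> n1-2-3

n1-1 (Ravi): min(8, -4, -1) = -4
n1-2 (Ravi): min(7, 0, -2, 1) = -2
n1 (Mika): max(-4, -2) = -2
n2-1 (Ravi): min(-1, -8, 6) = -8
n2-2 (Ravi): min(-1, 3) = -1
n2-3 (Ravi): min(-5, 0, 5, -2) = -5
n2 (Mika): max(-8, -1, -5) = -1
n3-1 (Ravi): min(2, 3, 4) = 2
n3-2 (Ravi): min(0, 8) = 0
n3 (Mika): max(2, 0) = 2
n0 (Ravi): min(-2, -1, 2) = -2
At n0, Ravi picks n1 (lowest: -2).
At n1, Mika picks n1-2 (highest: -2).
At n1-2, Ravi picks n1-2-3 (lowest: -2).
Terminal value -2.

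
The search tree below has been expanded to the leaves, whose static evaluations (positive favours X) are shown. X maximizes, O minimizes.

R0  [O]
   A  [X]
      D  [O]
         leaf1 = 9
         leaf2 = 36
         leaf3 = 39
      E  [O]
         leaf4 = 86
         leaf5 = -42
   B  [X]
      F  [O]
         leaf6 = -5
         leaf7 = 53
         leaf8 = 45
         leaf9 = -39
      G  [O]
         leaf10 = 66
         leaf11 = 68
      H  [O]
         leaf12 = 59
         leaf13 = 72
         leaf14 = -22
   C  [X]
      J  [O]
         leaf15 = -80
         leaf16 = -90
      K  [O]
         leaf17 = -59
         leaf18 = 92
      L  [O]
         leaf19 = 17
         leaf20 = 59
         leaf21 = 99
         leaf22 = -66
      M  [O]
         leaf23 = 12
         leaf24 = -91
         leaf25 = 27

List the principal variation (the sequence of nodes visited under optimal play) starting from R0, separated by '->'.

R0 -> C -> K -> leaf17

D (O): min(9, 36, 39) = 9
E (O): min(86, -42) = -42
A (X): max(9, -42) = 9
F (O): min(-5, 53, 45, -39) = -39
G (O): min(66, 68) = 66
H (O): min(59, 72, -22) = -22
B (X): max(-39, 66, -22) = 66
J (O): min(-80, -90) = -90
K (O): min(-59, 92) = -59
L (O): min(17, 59, 99, -66) = -66
M (O): min(12, -91, 27) = -91
C (X): max(-90, -59, -66, -91) = -59
R0 (O): min(9, 66, -59) = -59
At R0, O picks C (lowest: -59).
At C, X picks K (highest: -59).
At K, O picks leaf17 (lowest: -59).
Terminal value -59.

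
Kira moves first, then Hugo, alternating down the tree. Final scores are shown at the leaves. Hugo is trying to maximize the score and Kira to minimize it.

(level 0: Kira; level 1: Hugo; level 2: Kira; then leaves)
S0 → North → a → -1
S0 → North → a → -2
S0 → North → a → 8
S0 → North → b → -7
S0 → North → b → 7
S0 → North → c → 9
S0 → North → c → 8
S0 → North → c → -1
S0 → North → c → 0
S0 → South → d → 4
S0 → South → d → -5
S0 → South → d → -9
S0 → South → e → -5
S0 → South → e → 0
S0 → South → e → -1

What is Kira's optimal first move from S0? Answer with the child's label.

a (Kira): min(-1, -2, 8) = -2
b (Kira): min(-7, 7) = -7
c (Kira): min(9, 8, -1, 0) = -1
North (Hugo): max(-2, -7, -1) = -1
d (Kira): min(4, -5, -9) = -9
e (Kira): min(-5, 0, -1) = -5
South (Hugo): max(-9, -5) = -5
S0 (Kira): min(-1, -5) = -5
Kira at S0 wants the lowest of {North=-1, South=-5}, so chooses South.

South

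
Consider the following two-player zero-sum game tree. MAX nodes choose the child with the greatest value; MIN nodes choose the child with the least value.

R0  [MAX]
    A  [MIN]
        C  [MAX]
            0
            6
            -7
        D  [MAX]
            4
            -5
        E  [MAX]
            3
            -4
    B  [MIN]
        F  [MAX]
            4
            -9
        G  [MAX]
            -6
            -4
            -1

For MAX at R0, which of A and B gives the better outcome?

C (MAX): max(0, 6, -7) = 6
D (MAX): max(4, -5) = 4
E (MAX): max(3, -4) = 3
A (MIN): min(6, 4, 3) = 3
F (MAX): max(4, -9) = 4
G (MAX): max(-6, -4, -1) = -1
B (MIN): min(4, -1) = -1
MAX prefers the higher value; A=3, B=-1. A is better since 3 > -1.

A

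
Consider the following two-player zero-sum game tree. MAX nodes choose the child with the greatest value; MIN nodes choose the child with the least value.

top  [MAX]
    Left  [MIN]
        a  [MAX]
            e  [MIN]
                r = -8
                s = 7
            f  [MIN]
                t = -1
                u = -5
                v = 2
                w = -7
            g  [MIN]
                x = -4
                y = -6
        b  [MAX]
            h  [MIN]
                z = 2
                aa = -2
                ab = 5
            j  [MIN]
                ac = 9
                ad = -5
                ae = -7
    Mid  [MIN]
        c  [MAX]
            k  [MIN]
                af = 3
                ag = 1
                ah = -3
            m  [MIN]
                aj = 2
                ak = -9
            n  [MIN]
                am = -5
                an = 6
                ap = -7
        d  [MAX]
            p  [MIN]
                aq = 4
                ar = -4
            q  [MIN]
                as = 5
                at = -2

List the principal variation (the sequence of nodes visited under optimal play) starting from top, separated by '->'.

top -> Mid -> c -> k -> ah

e (MIN): min(-8, 7) = -8
f (MIN): min(-1, -5, 2, -7) = -7
g (MIN): min(-4, -6) = -6
a (MAX): max(-8, -7, -6) = -6
h (MIN): min(2, -2, 5) = -2
j (MIN): min(9, -5, -7) = -7
b (MAX): max(-2, -7) = -2
Left (MIN): min(-6, -2) = -6
k (MIN): min(3, 1, -3) = -3
m (MIN): min(2, -9) = -9
n (MIN): min(-5, 6, -7) = -7
c (MAX): max(-3, -9, -7) = -3
p (MIN): min(4, -4) = -4
q (MIN): min(5, -2) = -2
d (MAX): max(-4, -2) = -2
Mid (MIN): min(-3, -2) = -3
top (MAX): max(-6, -3) = -3
At top, MAX picks Mid (highest: -3).
At Mid, MIN picks c (lowest: -3).
At c, MAX picks k (highest: -3).
At k, MIN picks ah (lowest: -3).
Terminal value -3.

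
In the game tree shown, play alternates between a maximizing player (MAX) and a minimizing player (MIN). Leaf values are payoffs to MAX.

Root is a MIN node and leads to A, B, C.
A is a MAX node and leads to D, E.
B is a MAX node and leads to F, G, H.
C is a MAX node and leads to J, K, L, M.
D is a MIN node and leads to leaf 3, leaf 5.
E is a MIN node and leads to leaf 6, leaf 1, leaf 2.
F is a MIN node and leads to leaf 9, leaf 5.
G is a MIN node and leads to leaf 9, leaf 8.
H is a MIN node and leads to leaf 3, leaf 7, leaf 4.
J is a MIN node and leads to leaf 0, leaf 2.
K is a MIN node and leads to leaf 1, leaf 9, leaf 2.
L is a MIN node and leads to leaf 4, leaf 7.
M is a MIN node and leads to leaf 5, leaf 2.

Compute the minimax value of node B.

8

F (MIN): min(9, 5) = 5
G (MIN): min(9, 8) = 8
H (MIN): min(3, 7, 4) = 3
B (MAX): max(5, 8, 3) = 8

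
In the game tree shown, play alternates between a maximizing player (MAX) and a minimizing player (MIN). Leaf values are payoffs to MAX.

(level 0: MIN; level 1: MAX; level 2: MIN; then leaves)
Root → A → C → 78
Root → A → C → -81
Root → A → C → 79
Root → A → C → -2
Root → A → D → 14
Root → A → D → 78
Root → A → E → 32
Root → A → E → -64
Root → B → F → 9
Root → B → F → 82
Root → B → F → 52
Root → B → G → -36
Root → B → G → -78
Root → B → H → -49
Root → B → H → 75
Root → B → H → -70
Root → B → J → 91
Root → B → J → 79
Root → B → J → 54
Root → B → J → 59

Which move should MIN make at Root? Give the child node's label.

A

C (MIN): min(78, -81, 79, -2) = -81
D (MIN): min(14, 78) = 14
E (MIN): min(32, -64) = -64
A (MAX): max(-81, 14, -64) = 14
F (MIN): min(9, 82, 52) = 9
G (MIN): min(-36, -78) = -78
H (MIN): min(-49, 75, -70) = -70
J (MIN): min(91, 79, 54, 59) = 54
B (MAX): max(9, -78, -70, 54) = 54
Root (MIN): min(14, 54) = 14
MIN at Root wants the lowest of {A=14, B=54}, so chooses A.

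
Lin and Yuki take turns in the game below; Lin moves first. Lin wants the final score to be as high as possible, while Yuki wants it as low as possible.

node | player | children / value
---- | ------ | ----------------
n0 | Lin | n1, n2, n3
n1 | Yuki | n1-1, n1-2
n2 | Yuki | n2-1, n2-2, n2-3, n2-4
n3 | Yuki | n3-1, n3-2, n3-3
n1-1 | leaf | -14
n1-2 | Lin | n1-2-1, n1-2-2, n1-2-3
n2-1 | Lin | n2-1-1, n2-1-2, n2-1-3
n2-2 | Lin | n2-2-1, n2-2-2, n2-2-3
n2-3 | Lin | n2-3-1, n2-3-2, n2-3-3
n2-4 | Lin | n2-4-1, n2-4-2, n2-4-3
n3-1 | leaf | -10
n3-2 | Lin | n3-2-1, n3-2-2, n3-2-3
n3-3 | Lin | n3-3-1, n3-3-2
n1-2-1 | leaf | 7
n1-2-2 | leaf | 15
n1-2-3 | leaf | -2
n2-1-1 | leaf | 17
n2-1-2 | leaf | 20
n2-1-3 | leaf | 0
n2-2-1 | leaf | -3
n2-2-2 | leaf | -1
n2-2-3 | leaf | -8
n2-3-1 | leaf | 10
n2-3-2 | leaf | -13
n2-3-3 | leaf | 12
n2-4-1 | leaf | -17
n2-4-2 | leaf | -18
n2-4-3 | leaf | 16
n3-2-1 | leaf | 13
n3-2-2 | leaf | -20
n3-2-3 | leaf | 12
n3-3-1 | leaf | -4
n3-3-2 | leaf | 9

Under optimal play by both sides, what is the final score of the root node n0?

n1-2 (Lin): max(7, 15, -2) = 15
n1 (Yuki): min(-14, 15) = -14
n2-1 (Lin): max(17, 20, 0) = 20
n2-2 (Lin): max(-3, -1, -8) = -1
n2-3 (Lin): max(10, -13, 12) = 12
n2-4 (Lin): max(-17, -18, 16) = 16
n2 (Yuki): min(20, -1, 12, 16) = -1
n3-2 (Lin): max(13, -20, 12) = 13
n3-3 (Lin): max(-4, 9) = 9
n3 (Yuki): min(-10, 13, 9) = -10
n0 (Lin): max(-14, -1, -10) = -1

-1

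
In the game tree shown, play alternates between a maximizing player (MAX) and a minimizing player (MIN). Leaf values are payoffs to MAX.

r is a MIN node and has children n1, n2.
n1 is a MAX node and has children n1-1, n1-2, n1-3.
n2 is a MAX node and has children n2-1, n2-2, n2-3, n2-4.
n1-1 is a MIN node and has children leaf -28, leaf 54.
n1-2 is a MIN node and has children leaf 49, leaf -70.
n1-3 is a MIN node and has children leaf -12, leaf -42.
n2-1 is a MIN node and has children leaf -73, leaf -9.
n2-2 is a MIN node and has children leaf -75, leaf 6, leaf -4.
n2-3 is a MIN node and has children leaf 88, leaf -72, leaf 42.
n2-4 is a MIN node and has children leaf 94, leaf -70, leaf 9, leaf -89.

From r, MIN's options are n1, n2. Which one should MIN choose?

n2

n1-1 (MIN): min(-28, 54) = -28
n1-2 (MIN): min(49, -70) = -70
n1-3 (MIN): min(-12, -42) = -42
n1 (MAX): max(-28, -70, -42) = -28
n2-1 (MIN): min(-73, -9) = -73
n2-2 (MIN): min(-75, 6, -4) = -75
n2-3 (MIN): min(88, -72, 42) = -72
n2-4 (MIN): min(94, -70, 9, -89) = -89
n2 (MAX): max(-73, -75, -72, -89) = -72
r (MIN): min(-28, -72) = -72
MIN at r wants the lowest of {n1=-28, n2=-72}, so chooses n2.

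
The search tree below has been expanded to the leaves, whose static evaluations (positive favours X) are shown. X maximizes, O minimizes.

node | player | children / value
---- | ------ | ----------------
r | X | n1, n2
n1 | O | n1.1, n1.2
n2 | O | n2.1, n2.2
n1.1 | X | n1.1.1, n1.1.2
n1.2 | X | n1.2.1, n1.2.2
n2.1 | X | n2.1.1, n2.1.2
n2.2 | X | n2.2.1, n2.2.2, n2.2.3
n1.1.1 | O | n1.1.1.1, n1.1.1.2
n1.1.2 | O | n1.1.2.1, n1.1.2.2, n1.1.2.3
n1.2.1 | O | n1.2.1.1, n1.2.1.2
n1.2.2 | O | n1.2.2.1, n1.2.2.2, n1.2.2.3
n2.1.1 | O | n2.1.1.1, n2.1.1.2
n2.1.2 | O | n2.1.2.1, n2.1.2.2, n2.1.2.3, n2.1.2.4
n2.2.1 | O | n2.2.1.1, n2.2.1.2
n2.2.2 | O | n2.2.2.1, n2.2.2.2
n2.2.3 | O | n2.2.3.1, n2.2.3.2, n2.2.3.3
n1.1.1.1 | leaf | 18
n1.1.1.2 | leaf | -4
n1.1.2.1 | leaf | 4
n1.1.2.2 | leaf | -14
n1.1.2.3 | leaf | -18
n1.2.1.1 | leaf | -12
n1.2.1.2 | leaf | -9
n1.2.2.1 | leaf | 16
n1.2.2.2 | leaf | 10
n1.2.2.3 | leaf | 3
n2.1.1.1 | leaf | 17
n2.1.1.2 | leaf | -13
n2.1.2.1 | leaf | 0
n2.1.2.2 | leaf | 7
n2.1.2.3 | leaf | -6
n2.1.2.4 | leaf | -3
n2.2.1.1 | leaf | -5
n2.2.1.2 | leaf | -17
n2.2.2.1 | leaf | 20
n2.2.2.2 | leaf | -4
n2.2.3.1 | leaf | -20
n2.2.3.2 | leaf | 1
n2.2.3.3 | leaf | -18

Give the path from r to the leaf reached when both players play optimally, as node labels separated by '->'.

r -> n1 -> n1.1 -> n1.1.1 -> n1.1.1.2

n1.1.1 (O): min(18, -4) = -4
n1.1.2 (O): min(4, -14, -18) = -18
n1.1 (X): max(-4, -18) = -4
n1.2.1 (O): min(-12, -9) = -12
n1.2.2 (O): min(16, 10, 3) = 3
n1.2 (X): max(-12, 3) = 3
n1 (O): min(-4, 3) = -4
n2.1.1 (O): min(17, -13) = -13
n2.1.2 (O): min(0, 7, -6, -3) = -6
n2.1 (X): max(-13, -6) = -6
n2.2.1 (O): min(-5, -17) = -17
n2.2.2 (O): min(20, -4) = -4
n2.2.3 (O): min(-20, 1, -18) = -20
n2.2 (X): max(-17, -4, -20) = -4
n2 (O): min(-6, -4) = -6
r (X): max(-4, -6) = -4
At r, X picks n1 (highest: -4).
At n1, O picks n1.1 (lowest: -4).
At n1.1, X picks n1.1.1 (highest: -4).
At n1.1.1, O picks n1.1.1.2 (lowest: -4).
Terminal value -4.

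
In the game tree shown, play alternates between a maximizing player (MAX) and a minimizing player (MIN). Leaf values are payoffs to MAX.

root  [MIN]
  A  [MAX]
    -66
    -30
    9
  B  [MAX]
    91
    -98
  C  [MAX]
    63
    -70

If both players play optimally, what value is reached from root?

A (MAX): max(-66, -30, 9) = 9
B (MAX): max(91, -98) = 91
C (MAX): max(63, -70) = 63
root (MIN): min(9, 91, 63) = 9

9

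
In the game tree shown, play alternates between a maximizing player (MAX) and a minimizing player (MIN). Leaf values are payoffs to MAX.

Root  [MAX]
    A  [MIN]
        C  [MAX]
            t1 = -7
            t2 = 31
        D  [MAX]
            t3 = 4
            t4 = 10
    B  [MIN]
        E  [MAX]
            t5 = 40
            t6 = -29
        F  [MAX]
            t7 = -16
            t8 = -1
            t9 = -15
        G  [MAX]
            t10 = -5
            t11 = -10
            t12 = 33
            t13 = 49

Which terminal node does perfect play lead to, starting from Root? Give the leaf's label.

C (MAX): max(-7, 31) = 31
D (MAX): max(4, 10) = 10
A (MIN): min(31, 10) = 10
E (MAX): max(40, -29) = 40
F (MAX): max(-16, -1, -15) = -1
G (MAX): max(-5, -10, 33, 49) = 49
B (MIN): min(40, -1, 49) = -1
Root (MAX): max(10, -1) = 10
At Root, MAX picks A (highest: 10).
At A, MIN picks D (lowest: 10).
At D, MAX picks t4 (highest: 10).
Terminal value 10.

t4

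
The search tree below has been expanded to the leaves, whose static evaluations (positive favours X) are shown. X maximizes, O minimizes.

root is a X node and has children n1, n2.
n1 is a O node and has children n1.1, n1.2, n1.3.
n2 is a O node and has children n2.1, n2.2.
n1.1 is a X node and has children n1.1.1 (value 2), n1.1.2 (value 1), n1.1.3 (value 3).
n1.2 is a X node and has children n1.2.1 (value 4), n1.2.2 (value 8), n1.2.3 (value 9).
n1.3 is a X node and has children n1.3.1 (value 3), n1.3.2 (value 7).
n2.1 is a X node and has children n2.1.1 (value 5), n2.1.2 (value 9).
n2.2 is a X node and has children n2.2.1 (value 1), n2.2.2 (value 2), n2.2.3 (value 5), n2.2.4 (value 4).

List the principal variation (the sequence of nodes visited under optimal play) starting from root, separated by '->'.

n1.1 (X): max(2, 1, 3) = 3
n1.2 (X): max(4, 8, 9) = 9
n1.3 (X): max(3, 7) = 7
n1 (O): min(3, 9, 7) = 3
n2.1 (X): max(5, 9) = 9
n2.2 (X): max(1, 2, 5, 4) = 5
n2 (O): min(9, 5) = 5
root (X): max(3, 5) = 5
At root, X picks n2 (highest: 5).
At n2, O picks n2.2 (lowest: 5).
At n2.2, X picks n2.2.3 (highest: 5).
Terminal value 5.

root -> n2 -> n2.2 -> n2.2.3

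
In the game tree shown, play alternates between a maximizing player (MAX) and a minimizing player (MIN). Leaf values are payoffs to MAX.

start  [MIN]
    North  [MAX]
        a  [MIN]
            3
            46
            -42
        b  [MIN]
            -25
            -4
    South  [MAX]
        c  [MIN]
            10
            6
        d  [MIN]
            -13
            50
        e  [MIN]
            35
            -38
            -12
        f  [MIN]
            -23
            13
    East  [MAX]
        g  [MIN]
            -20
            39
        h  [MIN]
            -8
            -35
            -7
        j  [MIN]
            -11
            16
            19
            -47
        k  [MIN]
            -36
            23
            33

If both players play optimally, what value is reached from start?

a (MIN): min(3, 46, -42) = -42
b (MIN): min(-25, -4) = -25
North (MAX): max(-42, -25) = -25
c (MIN): min(10, 6) = 6
d (MIN): min(-13, 50) = -13
e (MIN): min(35, -38, -12) = -38
f (MIN): min(-23, 13) = -23
South (MAX): max(6, -13, -38, -23) = 6
g (MIN): min(-20, 39) = -20
h (MIN): min(-8, -35, -7) = -35
j (MIN): min(-11, 16, 19, -47) = -47
k (MIN): min(-36, 23, 33) = -36
East (MAX): max(-20, -35, -47, -36) = -20
start (MIN): min(-25, 6, -20) = -25

-25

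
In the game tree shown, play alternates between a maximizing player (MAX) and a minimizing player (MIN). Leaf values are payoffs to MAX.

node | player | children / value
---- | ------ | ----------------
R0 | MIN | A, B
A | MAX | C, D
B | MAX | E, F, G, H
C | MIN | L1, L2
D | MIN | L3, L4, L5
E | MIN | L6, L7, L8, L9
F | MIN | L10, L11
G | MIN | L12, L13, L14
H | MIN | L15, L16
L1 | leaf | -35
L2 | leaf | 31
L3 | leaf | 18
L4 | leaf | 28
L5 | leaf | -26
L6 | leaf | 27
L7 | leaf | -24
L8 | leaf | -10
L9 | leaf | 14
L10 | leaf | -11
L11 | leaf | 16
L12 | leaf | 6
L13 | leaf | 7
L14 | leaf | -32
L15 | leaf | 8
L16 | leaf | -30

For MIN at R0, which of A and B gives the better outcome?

C (MIN): min(-35, 31) = -35
D (MIN): min(18, 28, -26) = -26
A (MAX): max(-35, -26) = -26
E (MIN): min(27, -24, -10, 14) = -24
F (MIN): min(-11, 16) = -11
G (MIN): min(6, 7, -32) = -32
H (MIN): min(8, -30) = -30
B (MAX): max(-24, -11, -32, -30) = -11
MIN prefers the lower value; A=-26, B=-11. A is better since -26 < -11.

A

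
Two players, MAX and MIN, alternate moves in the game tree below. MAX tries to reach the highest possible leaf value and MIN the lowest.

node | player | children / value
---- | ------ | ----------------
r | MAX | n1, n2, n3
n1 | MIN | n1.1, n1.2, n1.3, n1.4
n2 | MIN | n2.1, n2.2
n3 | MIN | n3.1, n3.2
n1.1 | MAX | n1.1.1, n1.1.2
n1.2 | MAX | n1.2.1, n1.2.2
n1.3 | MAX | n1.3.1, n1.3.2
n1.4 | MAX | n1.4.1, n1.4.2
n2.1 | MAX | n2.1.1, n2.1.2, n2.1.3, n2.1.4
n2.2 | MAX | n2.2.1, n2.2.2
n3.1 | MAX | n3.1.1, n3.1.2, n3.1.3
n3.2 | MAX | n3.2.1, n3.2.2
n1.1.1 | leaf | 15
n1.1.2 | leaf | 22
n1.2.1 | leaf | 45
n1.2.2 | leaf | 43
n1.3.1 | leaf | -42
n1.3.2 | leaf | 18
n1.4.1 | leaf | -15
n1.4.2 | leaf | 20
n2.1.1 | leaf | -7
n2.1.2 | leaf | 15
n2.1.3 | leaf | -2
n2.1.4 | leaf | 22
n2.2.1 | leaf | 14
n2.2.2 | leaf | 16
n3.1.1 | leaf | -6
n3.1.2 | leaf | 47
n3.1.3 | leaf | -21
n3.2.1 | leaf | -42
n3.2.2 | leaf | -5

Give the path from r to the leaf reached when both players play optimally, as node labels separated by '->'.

n1.1 (MAX): max(15, 22) = 22
n1.2 (MAX): max(45, 43) = 45
n1.3 (MAX): max(-42, 18) = 18
n1.4 (MAX): max(-15, 20) = 20
n1 (MIN): min(22, 45, 18, 20) = 18
n2.1 (MAX): max(-7, 15, -2, 22) = 22
n2.2 (MAX): max(14, 16) = 16
n2 (MIN): min(22, 16) = 16
n3.1 (MAX): max(-6, 47, -21) = 47
n3.2 (MAX): max(-42, -5) = -5
n3 (MIN): min(47, -5) = -5
r (MAX): max(18, 16, -5) = 18
At r, MAX picks n1 (highest: 18).
At n1, MIN picks n1.3 (lowest: 18).
At n1.3, MAX picks n1.3.2 (highest: 18).
Terminal value 18.

r -> n1 -> n1.3 -> n1.3.2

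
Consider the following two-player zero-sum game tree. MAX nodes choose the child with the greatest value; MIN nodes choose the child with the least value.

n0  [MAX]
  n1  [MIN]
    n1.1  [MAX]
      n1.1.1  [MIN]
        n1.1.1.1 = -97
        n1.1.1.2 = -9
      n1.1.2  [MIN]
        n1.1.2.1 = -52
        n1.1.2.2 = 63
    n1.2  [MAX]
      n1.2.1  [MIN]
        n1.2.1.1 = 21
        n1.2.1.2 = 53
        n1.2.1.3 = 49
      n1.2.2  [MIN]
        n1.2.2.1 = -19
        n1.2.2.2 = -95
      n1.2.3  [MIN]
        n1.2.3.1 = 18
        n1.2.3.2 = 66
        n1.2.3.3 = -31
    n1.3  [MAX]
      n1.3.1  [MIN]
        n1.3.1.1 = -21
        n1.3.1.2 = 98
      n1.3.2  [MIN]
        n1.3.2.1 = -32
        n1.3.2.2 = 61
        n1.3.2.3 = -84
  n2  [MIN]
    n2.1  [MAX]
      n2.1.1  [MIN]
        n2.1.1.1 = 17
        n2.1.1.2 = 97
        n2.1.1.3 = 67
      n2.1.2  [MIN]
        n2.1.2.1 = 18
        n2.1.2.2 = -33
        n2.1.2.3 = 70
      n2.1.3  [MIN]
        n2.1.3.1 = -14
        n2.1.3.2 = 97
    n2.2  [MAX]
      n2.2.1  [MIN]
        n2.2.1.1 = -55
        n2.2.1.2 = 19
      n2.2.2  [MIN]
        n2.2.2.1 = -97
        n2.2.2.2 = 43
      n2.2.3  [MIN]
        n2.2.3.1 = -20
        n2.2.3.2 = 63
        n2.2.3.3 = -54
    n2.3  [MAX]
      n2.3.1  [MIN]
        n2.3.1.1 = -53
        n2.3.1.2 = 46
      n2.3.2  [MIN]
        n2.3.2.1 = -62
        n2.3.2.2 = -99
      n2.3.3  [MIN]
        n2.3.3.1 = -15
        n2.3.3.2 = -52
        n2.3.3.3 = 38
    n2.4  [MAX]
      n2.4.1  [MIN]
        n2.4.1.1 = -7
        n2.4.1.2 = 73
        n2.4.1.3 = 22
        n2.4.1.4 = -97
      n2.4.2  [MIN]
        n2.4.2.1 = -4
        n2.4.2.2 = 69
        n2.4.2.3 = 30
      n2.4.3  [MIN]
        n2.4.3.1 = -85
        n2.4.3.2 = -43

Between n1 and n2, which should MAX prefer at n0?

n1

n1.1.1 (MIN): min(-97, -9) = -97
n1.1.2 (MIN): min(-52, 63) = -52
n1.1 (MAX): max(-97, -52) = -52
n1.2.1 (MIN): min(21, 53, 49) = 21
n1.2.2 (MIN): min(-19, -95) = -95
n1.2.3 (MIN): min(18, 66, -31) = -31
n1.2 (MAX): max(21, -95, -31) = 21
n1.3.1 (MIN): min(-21, 98) = -21
n1.3.2 (MIN): min(-32, 61, -84) = -84
n1.3 (MAX): max(-21, -84) = -21
n1 (MIN): min(-52, 21, -21) = -52
n2.1.1 (MIN): min(17, 97, 67) = 17
n2.1.2 (MIN): min(18, -33, 70) = -33
n2.1.3 (MIN): min(-14, 97) = -14
n2.1 (MAX): max(17, -33, -14) = 17
n2.2.1 (MIN): min(-55, 19) = -55
n2.2.2 (MIN): min(-97, 43) = -97
n2.2.3 (MIN): min(-20, 63, -54) = -54
n2.2 (MAX): max(-55, -97, -54) = -54
n2.3.1 (MIN): min(-53, 46) = -53
n2.3.2 (MIN): min(-62, -99) = -99
n2.3.3 (MIN): min(-15, -52, 38) = -52
n2.3 (MAX): max(-53, -99, -52) = -52
n2.4.1 (MIN): min(-7, 73, 22, -97) = -97
n2.4.2 (MIN): min(-4, 69, 30) = -4
n2.4.3 (MIN): min(-85, -43) = -85
n2.4 (MAX): max(-97, -4, -85) = -4
n2 (MIN): min(17, -54, -52, -4) = -54
MAX prefers the higher value; n1=-52, n2=-54. n1 is better since -52 > -54.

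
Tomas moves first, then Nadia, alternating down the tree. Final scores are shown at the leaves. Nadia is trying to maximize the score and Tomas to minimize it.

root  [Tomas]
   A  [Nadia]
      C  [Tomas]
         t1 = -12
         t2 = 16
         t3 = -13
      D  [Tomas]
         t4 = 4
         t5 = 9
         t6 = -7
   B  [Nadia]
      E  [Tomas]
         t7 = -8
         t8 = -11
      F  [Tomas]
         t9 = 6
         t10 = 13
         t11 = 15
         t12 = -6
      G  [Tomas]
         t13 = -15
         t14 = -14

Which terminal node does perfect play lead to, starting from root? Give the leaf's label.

t6

C (Tomas): min(-12, 16, -13) = -13
D (Tomas): min(4, 9, -7) = -7
A (Nadia): max(-13, -7) = -7
E (Tomas): min(-8, -11) = -11
F (Tomas): min(6, 13, 15, -6) = -6
G (Tomas): min(-15, -14) = -15
B (Nadia): max(-11, -6, -15) = -6
root (Tomas): min(-7, -6) = -7
At root, Tomas picks A (lowest: -7).
At A, Nadia picks D (highest: -7).
At D, Tomas picks t6 (lowest: -7).
Terminal value -7.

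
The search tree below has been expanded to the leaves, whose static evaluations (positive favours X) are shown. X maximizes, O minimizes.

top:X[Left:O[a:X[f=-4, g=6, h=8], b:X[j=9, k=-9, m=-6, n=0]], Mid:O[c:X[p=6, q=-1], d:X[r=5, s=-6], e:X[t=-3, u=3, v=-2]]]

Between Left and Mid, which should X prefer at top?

Left

a (X): max(-4, 6, 8) = 8
b (X): max(9, -9, -6, 0) = 9
Left (O): min(8, 9) = 8
c (X): max(6, -1) = 6
d (X): max(5, -6) = 5
e (X): max(-3, 3, -2) = 3
Mid (O): min(6, 5, 3) = 3
X prefers the higher value; Left=8, Mid=3. Left is better since 8 > 3.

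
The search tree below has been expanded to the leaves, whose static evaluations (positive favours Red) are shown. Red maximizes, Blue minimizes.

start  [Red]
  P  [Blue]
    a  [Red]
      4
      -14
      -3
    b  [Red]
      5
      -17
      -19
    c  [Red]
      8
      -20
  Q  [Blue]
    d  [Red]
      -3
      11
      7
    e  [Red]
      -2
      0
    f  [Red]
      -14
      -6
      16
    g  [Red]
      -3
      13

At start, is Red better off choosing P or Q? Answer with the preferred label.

P

a (Red): max(4, -14, -3) = 4
b (Red): max(5, -17, -19) = 5
c (Red): max(8, -20) = 8
P (Blue): min(4, 5, 8) = 4
d (Red): max(-3, 11, 7) = 11
e (Red): max(-2, 0) = 0
f (Red): max(-14, -6, 16) = 16
g (Red): max(-3, 13) = 13
Q (Blue): min(11, 0, 16, 13) = 0
Red prefers the higher value; P=4, Q=0. P is better since 4 > 0.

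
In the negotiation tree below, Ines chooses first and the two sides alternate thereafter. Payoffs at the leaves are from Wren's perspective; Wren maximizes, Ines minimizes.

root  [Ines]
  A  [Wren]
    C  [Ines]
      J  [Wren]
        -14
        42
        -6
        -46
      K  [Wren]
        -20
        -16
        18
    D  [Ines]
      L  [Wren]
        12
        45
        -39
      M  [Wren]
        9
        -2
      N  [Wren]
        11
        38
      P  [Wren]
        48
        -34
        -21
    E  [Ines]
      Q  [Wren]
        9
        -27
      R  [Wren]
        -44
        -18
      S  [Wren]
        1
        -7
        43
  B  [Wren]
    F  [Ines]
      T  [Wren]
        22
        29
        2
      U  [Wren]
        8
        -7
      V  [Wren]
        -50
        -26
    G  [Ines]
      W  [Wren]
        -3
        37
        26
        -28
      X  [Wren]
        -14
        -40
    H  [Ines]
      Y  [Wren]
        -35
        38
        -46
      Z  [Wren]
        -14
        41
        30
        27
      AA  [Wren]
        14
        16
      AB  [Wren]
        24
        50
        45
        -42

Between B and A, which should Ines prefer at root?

T (Wren): max(22, 29, 2) = 29
U (Wren): max(8, -7) = 8
V (Wren): max(-50, -26) = -26
F (Ines): min(29, 8, -26) = -26
W (Wren): max(-3, 37, 26, -28) = 37
X (Wren): max(-14, -40) = -14
G (Ines): min(37, -14) = -14
Y (Wren): max(-35, 38, -46) = 38
Z (Wren): max(-14, 41, 30, 27) = 41
AA (Wren): max(14, 16) = 16
AB (Wren): max(24, 50, 45, -42) = 50
H (Ines): min(38, 41, 16, 50) = 16
B (Wren): max(-26, -14, 16) = 16
J (Wren): max(-14, 42, -6, -46) = 42
K (Wren): max(-20, -16, 18) = 18
C (Ines): min(42, 18) = 18
L (Wren): max(12, 45, -39) = 45
M (Wren): max(9, -2) = 9
N (Wren): max(11, 38) = 38
P (Wren): max(48, -34, -21) = 48
D (Ines): min(45, 9, 38, 48) = 9
Q (Wren): max(9, -27) = 9
R (Wren): max(-44, -18) = -18
S (Wren): max(1, -7, 43) = 43
E (Ines): min(9, -18, 43) = -18
A (Wren): max(18, 9, -18) = 18
Ines prefers the lower value; B=16, A=18. B is better since 16 < 18.

B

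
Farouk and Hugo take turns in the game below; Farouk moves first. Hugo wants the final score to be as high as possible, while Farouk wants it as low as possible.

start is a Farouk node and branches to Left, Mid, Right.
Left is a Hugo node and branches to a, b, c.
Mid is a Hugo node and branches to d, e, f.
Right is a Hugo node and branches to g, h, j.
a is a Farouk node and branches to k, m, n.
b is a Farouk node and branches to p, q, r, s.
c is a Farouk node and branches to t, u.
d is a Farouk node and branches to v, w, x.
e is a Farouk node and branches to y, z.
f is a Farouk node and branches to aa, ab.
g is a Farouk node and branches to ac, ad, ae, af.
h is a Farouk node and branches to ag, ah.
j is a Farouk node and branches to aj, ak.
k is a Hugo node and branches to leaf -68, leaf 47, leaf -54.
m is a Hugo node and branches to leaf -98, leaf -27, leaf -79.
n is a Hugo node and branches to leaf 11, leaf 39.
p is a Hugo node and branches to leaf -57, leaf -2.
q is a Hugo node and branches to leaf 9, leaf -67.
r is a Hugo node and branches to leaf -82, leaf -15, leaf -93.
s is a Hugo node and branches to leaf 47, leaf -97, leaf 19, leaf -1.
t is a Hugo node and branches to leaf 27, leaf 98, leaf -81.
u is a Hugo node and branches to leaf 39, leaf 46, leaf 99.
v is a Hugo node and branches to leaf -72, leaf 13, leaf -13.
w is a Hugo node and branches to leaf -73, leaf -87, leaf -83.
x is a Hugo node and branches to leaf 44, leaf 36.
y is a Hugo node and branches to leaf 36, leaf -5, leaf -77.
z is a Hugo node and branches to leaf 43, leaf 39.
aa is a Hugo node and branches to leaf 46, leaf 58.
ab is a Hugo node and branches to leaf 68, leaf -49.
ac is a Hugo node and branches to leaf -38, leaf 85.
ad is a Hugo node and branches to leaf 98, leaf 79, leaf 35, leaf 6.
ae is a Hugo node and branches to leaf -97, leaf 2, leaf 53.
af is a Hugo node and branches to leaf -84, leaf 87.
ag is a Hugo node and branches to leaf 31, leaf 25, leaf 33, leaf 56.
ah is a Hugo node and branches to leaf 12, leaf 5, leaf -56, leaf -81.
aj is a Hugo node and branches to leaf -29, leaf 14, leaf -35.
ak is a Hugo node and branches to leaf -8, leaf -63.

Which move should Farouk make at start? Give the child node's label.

k (Hugo): max(-68, 47, -54) = 47
m (Hugo): max(-98, -27, -79) = -27
n (Hugo): max(11, 39) = 39
a (Farouk): min(47, -27, 39) = -27
p (Hugo): max(-57, -2) = -2
q (Hugo): max(9, -67) = 9
r (Hugo): max(-82, -15, -93) = -15
s (Hugo): max(47, -97, 19, -1) = 47
b (Farouk): min(-2, 9, -15, 47) = -15
t (Hugo): max(27, 98, -81) = 98
u (Hugo): max(39, 46, 99) = 99
c (Farouk): min(98, 99) = 98
Left (Hugo): max(-27, -15, 98) = 98
v (Hugo): max(-72, 13, -13) = 13
w (Hugo): max(-73, -87, -83) = -73
x (Hugo): max(44, 36) = 44
d (Farouk): min(13, -73, 44) = -73
y (Hugo): max(36, -5, -77) = 36
z (Hugo): max(43, 39) = 43
e (Farouk): min(36, 43) = 36
aa (Hugo): max(46, 58) = 58
ab (Hugo): max(68, -49) = 68
f (Farouk): min(58, 68) = 58
Mid (Hugo): max(-73, 36, 58) = 58
ac (Hugo): max(-38, 85) = 85
ad (Hugo): max(98, 79, 35, 6) = 98
ae (Hugo): max(-97, 2, 53) = 53
af (Hugo): max(-84, 87) = 87
g (Farouk): min(85, 98, 53, 87) = 53
ag (Hugo): max(31, 25, 33, 56) = 56
ah (Hugo): max(12, 5, -56, -81) = 12
h (Farouk): min(56, 12) = 12
aj (Hugo): max(-29, 14, -35) = 14
ak (Hugo): max(-8, -63) = -8
j (Farouk): min(14, -8) = -8
Right (Hugo): max(53, 12, -8) = 53
start (Farouk): min(98, 58, 53) = 53
Farouk at start wants the lowest of {Left=98, Mid=58, Right=53}, so chooses Right.

Right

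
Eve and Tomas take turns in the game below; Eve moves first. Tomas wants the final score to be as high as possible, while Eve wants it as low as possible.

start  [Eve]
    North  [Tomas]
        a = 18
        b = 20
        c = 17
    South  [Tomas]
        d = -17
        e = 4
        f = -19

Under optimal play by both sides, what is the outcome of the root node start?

4

North (Tomas): max(18, 20, 17) = 20
South (Tomas): max(-17, 4, -19) = 4
start (Eve): min(20, 4) = 4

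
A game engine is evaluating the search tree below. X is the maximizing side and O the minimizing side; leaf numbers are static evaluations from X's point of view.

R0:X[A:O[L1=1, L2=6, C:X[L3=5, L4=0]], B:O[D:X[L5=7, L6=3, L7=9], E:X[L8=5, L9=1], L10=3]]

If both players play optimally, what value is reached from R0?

3

C (X): max(5, 0) = 5
A (O): min(1, 6, 5) = 1
D (X): max(7, 3, 9) = 9
E (X): max(5, 1) = 5
B (O): min(9, 5, 3) = 3
R0 (X): max(1, 3) = 3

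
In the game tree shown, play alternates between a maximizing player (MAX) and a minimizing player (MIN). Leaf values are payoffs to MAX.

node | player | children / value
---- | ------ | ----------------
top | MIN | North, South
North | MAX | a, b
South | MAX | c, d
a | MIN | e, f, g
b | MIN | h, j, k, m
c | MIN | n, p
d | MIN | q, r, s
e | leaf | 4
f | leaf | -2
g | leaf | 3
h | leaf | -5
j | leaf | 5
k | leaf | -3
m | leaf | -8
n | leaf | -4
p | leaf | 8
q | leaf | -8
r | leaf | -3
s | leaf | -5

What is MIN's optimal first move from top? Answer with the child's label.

a (MIN): min(4, -2, 3) = -2
b (MIN): min(-5, 5, -3, -8) = -8
North (MAX): max(-2, -8) = -2
c (MIN): min(-4, 8) = -4
d (MIN): min(-8, -3, -5) = -8
South (MAX): max(-4, -8) = -4
top (MIN): min(-2, -4) = -4
MIN at top wants the lowest of {North=-2, South=-4}, so chooses South.

South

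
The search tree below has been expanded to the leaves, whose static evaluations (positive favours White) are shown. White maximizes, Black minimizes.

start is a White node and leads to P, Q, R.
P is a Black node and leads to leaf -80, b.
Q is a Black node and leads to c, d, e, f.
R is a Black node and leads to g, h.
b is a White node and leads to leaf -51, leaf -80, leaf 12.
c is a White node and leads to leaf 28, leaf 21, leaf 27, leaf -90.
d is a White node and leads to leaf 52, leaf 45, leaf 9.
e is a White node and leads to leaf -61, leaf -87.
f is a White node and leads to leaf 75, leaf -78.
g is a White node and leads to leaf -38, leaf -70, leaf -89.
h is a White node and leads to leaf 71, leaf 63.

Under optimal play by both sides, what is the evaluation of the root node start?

b (White): max(-51, -80, 12) = 12
P (Black): min(-80, 12) = -80
c (White): max(28, 21, 27, -90) = 28
d (White): max(52, 45, 9) = 52
e (White): max(-61, -87) = -61
f (White): max(75, -78) = 75
Q (Black): min(28, 52, -61, 75) = -61
g (White): max(-38, -70, -89) = -38
h (White): max(71, 63) = 71
R (Black): min(-38, 71) = -38
start (White): max(-80, -61, -38) = -38

-38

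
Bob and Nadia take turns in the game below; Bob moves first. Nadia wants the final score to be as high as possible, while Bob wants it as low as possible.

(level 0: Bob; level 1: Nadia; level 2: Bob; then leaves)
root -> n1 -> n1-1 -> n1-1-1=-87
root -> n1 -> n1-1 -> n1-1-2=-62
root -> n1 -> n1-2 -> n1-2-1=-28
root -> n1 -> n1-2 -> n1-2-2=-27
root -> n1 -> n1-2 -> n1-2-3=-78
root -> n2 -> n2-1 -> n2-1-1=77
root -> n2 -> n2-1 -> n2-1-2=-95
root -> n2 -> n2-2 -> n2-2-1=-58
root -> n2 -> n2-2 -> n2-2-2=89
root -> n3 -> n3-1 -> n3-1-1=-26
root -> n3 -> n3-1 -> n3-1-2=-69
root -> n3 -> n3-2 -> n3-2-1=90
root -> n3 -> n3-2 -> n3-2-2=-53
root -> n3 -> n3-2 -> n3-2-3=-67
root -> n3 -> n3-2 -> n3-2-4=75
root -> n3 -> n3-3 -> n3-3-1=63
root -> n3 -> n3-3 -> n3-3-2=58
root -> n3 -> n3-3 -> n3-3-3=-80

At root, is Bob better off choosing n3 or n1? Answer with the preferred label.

n1

n3-1 (Bob): min(-26, -69) = -69
n3-2 (Bob): min(90, -53, -67, 75) = -67
n3-3 (Bob): min(63, 58, -80) = -80
n3 (Nadia): max(-69, -67, -80) = -67
n1-1 (Bob): min(-87, -62) = -87
n1-2 (Bob): min(-28, -27, -78) = -78
n1 (Nadia): max(-87, -78) = -78
Bob prefers the lower value; n3=-67, n1=-78. n1 is better since -78 < -67.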